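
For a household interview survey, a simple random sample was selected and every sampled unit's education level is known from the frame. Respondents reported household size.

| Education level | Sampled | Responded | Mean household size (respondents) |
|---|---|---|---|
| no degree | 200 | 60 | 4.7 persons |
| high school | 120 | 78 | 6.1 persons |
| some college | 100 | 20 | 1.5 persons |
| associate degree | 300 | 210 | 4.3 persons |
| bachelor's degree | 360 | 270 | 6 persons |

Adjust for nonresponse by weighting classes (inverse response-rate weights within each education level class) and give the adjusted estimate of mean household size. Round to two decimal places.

Class response rates: no degree 60/200 = 30%, high school 78/120 = 65%, some college 20/100 = 20%, associate degree 210/300 = 70%, bachelor's degree 270/360 = 75%.
Each respondent's weight = sampled/responded in their class; summing within a class gives n_sampled, so:
  no degree: 200 × 4.7 = 940
  high school: 120 × 6.1 = 732
  some college: 100 × 1.5 = 150
  associate degree: 300 × 4.3 = 1290
  bachelor's degree: 360 × 6 = 2160
Adjusted estimate = 5272 / 1,080 = 4.88148 → 4.88.

4.88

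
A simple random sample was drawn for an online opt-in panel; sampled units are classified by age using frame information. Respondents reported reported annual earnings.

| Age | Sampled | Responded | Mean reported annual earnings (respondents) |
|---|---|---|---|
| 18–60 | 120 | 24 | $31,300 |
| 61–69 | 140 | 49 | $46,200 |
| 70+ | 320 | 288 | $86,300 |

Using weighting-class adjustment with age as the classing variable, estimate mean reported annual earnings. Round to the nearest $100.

Response rates by class: 18–60 24/120 = 20%, 61–69 49/140 = 35%, 70+ 288/320 = 90%.
With weight = n_sampled/n_responded per class, the weighted class total is n_sampled:
  18–60: 120 × 31,300 = 3,756,000
  61–69: 140 × 46,200 = 6,468,000
  70+: 320 × 86,300 = 27,616,000
Adjusted estimate = 37,840,000 / 580 = 65241.4 → $65,200.

$65,200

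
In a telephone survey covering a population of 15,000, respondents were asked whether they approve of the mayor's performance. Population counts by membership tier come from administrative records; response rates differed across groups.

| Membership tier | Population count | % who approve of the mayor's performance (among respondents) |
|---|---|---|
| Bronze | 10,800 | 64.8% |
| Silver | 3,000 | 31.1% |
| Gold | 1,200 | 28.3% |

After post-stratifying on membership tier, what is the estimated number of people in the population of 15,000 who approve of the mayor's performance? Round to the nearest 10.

8,270

Apply each group's respondent rate to its population count:
  Bronze: 10,800 × 64.8% = 6998.4
  Silver: 3,000 × 31.1% = 933
  Gold: 1,200 × 28.3% = 339.6
Estimated total = 8271 → 8,270.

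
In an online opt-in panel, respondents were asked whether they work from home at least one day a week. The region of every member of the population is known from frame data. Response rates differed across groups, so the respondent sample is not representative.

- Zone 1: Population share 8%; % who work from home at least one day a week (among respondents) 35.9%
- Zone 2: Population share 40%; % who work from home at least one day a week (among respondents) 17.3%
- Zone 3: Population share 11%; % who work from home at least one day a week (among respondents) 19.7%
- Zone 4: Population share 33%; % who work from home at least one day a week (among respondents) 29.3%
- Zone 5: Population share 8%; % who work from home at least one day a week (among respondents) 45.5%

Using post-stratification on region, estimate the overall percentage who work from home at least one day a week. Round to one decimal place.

Weight each group's respondent value by its population share:
  Zone 1: 0.08 × 35.9 = 2.872
  Zone 2: 0.4 × 17.3 = 6.92
  Zone 3: 0.11 × 19.7 = 2.167
  Zone 4: 0.33 × 29.3 = 9.669
  Zone 5: 0.08 × 45.5 = 3.64
Post-stratified estimate = 25.268 → 25.3%.

25.3%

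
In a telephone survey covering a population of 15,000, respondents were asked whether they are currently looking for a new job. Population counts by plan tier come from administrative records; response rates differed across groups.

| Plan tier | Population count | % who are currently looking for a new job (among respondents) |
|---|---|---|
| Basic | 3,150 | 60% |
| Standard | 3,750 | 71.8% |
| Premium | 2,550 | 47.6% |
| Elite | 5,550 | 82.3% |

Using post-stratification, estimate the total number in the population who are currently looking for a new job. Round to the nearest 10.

Apply each group's respondent rate to its population count:
  Basic: 3,150 × 60% = 1890
  Standard: 3,750 × 71.8% = 2692.5
  Premium: 2,550 × 47.6% = 1213.8
  Elite: 5,550 × 82.3% = 4567.65
Estimated total = 10364 → 10,360.

10,360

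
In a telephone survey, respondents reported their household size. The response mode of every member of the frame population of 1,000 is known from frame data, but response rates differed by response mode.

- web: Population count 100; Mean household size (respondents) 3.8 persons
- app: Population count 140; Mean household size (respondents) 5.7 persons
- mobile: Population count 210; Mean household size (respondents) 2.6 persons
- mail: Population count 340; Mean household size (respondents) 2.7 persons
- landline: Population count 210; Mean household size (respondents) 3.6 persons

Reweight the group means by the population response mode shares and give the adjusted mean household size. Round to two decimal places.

3.40

Reweight to the known response mode distribution:
  web: (100/1,000) × 3.8 = 0.38
  app: (140/1,000) × 5.7 = 0.798
  mobile: (210/1,000) × 2.6 = 0.546
  mail: (340/1,000) × 2.7 = 0.918
  landline: (210/1,000) × 3.6 = 0.756
Post-stratified estimate = 3.398 → 3.40.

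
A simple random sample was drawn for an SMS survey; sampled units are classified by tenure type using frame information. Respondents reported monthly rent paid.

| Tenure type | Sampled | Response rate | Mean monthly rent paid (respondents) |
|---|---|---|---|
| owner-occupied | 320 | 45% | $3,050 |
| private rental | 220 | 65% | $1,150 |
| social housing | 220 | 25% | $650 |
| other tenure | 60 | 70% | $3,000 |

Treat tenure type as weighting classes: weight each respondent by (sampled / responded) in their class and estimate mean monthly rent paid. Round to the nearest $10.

$1,890

Inverse-response-rate weighting restores each class to its sampled count, so class totals weight by n_sampled:
  owner-occupied: 320 × 3050 = 976,000
  private rental: 220 × 1150 = 253,000
  social housing: 220 × 650 = 143,000
  other tenure: 60 × 3000 = 180,000
Adjusted estimate = 1,552,000 / 820 = 1892.68 → $1,890.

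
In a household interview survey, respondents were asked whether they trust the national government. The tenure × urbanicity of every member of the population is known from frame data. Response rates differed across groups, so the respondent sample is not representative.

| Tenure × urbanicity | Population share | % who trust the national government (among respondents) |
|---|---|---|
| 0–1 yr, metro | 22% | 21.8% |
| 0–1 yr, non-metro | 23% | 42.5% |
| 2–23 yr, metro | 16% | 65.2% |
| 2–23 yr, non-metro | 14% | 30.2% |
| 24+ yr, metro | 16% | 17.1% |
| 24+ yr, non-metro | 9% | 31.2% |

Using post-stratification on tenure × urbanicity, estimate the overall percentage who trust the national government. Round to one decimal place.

Post-stratification weights by population share, not respondent share:
  0–1 yr, metro: 0.22 × 21.8 = 4.796
  0–1 yr, non-metro: 0.23 × 42.5 = 9.775
  2–23 yr, metro: 0.16 × 65.2 = 10.432
  2–23 yr, non-metro: 0.14 × 30.2 = 4.228
  24+ yr, metro: 0.16 × 17.1 = 2.736
  24+ yr, non-metro: 0.09 × 31.2 = 2.808
Post-stratified estimate = 34.775 → 34.8%.

34.8%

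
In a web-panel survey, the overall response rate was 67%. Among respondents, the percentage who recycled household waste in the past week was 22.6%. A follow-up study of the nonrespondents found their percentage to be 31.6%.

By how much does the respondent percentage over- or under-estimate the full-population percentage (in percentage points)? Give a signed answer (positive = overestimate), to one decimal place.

-3.0 percentage points

Nonresponse fraction = 1 − 0.67 = 0.33.
Bias = (nonresponse fraction) × (respondent percentage − nonrespondent percentage)
     = 0.33 × (22.6 − 31.6) = 0.33 × -9 = -2.97.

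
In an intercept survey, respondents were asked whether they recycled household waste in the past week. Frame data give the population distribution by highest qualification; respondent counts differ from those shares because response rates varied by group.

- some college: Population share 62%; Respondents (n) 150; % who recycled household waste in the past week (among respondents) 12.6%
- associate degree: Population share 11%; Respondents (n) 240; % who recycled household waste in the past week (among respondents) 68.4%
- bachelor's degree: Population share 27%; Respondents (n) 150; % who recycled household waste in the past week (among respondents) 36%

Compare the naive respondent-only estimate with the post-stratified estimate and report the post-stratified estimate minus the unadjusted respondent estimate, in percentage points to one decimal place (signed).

-18.8 percentage points

Unadjusted (pooled respondent) estimate weights by respondent counts:
  (150/540)×12.6 + (240/540)×68.4 + (150/540)×36 = 43.9%
Reweighting by population highest qualification shares:
  0.62×12.6 + 0.11×68.4 + 0.27×36 = 25.056%
Difference = 25.056 − 43.9 = -18.844 pp.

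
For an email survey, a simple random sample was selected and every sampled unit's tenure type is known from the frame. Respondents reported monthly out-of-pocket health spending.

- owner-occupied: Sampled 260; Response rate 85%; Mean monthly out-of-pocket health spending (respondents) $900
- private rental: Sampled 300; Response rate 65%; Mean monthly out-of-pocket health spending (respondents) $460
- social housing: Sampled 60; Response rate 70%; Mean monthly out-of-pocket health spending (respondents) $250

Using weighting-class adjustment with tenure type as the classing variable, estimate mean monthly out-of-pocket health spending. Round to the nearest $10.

Weighting each respondent by the inverse class response rate inflates each class back to its sampled size, so the class weight is n_sampled:
  owner-occupied: 260 × 900 = 234,000
  private rental: 300 × 460 = 138,000
  social housing: 60 × 250 = 15,000
Adjusted estimate = 387,000 / 620 = 624.194 → $620.

$620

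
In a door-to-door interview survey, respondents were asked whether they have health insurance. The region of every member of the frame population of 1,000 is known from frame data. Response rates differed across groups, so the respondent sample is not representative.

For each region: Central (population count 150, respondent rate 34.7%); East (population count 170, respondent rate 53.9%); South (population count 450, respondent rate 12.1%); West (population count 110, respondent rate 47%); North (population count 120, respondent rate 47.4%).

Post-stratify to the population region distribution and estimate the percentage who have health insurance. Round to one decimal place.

30.7%

Weight each group's respondent value by its population share:
  Central: (150/1,000) × 34.7 = 5.205
  East: (170/1,000) × 53.9 = 9.163
  South: (450/1,000) × 12.1 = 5.445
  West: (110/1,000) × 47 = 5.17
  North: (120/1,000) × 47.4 = 5.688
Post-stratified estimate = 30.671 → 30.7%.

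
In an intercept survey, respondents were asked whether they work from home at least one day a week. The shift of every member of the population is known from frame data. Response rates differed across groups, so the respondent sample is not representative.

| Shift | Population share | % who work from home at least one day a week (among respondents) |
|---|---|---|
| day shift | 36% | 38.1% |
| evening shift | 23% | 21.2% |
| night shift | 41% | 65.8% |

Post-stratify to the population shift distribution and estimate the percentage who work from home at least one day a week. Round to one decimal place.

Each cell contributes population-share × respondent value:
  day shift: 0.36 × 38.1 = 13.716
  evening shift: 0.23 × 21.2 = 4.876
  night shift: 0.41 × 65.8 = 26.978
Post-stratified estimate = 45.57 → 45.6%.

45.6%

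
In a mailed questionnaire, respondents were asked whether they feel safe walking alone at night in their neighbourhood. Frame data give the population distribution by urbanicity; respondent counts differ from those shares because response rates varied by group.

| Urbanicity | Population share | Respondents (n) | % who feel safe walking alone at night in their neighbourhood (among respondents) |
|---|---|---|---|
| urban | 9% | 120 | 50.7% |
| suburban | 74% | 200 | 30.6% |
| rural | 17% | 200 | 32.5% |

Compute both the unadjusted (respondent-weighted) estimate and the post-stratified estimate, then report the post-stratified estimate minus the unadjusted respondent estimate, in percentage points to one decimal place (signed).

Unadjusted (pooled respondent) estimate weights by respondent counts:
  (120/520)×50.7 + (200/520)×30.6 + (200/520)×32.5 = 35.9692%
Reweighting by population urbanicity shares:
  0.09×50.7 + 0.74×30.6 + 0.17×32.5 = 32.732%
Difference = 32.732 − 35.9692 = -3.2372 pp.

-3.2 percentage points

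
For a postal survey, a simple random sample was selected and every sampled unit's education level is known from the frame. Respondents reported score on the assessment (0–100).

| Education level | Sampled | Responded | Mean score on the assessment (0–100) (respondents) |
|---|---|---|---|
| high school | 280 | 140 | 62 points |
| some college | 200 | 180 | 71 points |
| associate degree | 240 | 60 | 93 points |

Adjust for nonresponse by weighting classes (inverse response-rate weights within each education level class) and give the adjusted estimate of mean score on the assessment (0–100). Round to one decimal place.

74.8

Class response rates: high school 140/280 = 50%, some college 180/200 = 90%, associate degree 60/240 = 25%.
Weighting each respondent by the inverse class response rate inflates each class back to its sampled size, so the class weight is n_sampled:
  high school: 280 × 62 = 17,360
  some college: 200 × 71 = 14,200
  associate degree: 240 × 93 = 22,320
Adjusted estimate = 53,880 / 720 = 74.8333 → 74.8.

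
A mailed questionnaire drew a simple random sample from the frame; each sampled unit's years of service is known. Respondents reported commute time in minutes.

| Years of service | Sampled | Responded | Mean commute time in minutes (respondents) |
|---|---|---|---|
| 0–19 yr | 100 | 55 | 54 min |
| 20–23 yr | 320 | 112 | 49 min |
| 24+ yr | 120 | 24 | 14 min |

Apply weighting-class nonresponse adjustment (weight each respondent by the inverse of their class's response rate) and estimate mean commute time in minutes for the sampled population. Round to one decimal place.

42.1

Class response rates: 0–19 yr 55/100 = 55%, 20–23 yr 112/320 = 35%, 24+ yr 24/120 = 20%.
With weight = n_sampled/n_responded per class, the weighted class total is n_sampled:
  0–19 yr: 100 × 54 = 5400
  20–23 yr: 320 × 49 = 15,680
  24+ yr: 120 × 14 = 1680
Adjusted estimate = 22,760 / 540 = 42.1481 → 42.1.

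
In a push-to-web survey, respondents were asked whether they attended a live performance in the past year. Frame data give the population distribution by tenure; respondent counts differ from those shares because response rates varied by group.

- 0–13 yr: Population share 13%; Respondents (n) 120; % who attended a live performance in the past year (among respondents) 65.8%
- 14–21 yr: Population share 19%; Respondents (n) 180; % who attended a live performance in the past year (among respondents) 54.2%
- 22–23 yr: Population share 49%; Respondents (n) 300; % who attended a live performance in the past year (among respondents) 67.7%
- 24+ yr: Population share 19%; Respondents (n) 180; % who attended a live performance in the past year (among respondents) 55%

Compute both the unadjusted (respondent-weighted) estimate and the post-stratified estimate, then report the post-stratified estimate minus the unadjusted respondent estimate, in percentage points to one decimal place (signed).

Unadjusted (pooled respondent) estimate weights by respondent counts:
  (120/780)×65.8 + (180/780)×54.2 + (300/780)×67.7 + (180/780)×55 = 61.3615%
Post-stratifying to population shares instead:
  0.13×65.8 + 0.19×54.2 + 0.49×67.7 + 0.19×55 = 62.475%
Difference = 62.475 − 61.3615 = 1.1135 pp.

+1.1 percentage points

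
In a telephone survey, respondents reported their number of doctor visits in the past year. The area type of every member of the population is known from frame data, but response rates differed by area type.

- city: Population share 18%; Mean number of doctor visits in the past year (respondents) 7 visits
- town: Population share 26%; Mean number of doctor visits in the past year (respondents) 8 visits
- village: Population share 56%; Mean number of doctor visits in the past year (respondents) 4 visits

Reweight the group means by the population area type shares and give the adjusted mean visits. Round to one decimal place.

5.6

Reweight to the known area type distribution:
  city: 0.18 × 7 = 1.26
  town: 0.26 × 8 = 2.08
  village: 0.56 × 4 = 2.24
Post-stratified estimate = 5.58 → 5.6.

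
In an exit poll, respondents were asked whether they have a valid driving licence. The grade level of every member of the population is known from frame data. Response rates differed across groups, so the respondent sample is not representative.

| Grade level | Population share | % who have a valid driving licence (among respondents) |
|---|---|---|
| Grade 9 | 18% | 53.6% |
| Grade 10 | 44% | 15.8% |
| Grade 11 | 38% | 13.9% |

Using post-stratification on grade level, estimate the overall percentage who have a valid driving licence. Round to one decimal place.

21.9%

Reweight to the known grade level distribution:
  Grade 9: 0.18 × 53.6 = 9.648
  Grade 10: 0.44 × 15.8 = 6.952
  Grade 11: 0.38 × 13.9 = 5.282
Post-stratified estimate = 21.882 → 21.9%.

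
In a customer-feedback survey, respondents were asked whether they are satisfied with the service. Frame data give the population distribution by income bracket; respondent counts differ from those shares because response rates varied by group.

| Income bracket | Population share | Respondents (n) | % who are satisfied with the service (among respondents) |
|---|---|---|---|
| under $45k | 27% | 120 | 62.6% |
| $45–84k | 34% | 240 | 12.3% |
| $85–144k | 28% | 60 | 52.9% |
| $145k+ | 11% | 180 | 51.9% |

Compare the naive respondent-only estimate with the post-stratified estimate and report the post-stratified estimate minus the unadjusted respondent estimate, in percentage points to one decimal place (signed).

+3.3 percentage points

Naive respondent-only estimate (weights = respondent counts):
  (120/600)×62.6 + (240/600)×12.3 + (60/600)×52.9 + (180/600)×51.9 = 38.3%
Post-stratified estimate weights by population shares:
  0.27×62.6 + 0.34×12.3 + 0.28×52.9 + 0.11×51.9 = 41.605%
Difference = 41.605 − 38.3 = 3.305 pp.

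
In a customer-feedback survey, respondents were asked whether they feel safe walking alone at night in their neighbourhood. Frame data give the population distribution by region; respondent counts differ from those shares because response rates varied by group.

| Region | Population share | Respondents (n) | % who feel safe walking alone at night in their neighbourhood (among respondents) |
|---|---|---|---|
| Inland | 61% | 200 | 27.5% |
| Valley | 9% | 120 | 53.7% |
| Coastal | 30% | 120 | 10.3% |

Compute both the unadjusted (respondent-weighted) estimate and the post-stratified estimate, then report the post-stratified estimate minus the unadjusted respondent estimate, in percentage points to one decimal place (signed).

-5.3 percentage points

Naive respondent-only estimate (weights = respondent counts):
  (200/440)×27.5 + (120/440)×53.7 + (120/440)×10.3 = 29.9545%
Post-stratifying to population shares instead:
  0.61×27.5 + 0.09×53.7 + 0.3×10.3 = 24.698%
Difference = 24.698 − 29.9545 = -5.2565 pp.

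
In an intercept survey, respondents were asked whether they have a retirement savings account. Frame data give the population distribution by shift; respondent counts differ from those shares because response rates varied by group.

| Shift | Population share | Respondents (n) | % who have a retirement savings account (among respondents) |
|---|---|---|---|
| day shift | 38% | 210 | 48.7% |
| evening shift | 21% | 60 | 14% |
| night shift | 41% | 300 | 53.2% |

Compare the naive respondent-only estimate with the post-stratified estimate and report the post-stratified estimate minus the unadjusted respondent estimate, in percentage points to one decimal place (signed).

Naive respondent-only estimate (weights = respondent counts):
  (210/570)×48.7 + (60/570)×14 + (300/570)×53.2 = 47.4158%
Post-stratified estimate weights by population shares:
  0.38×48.7 + 0.21×14 + 0.41×53.2 = 43.258%
Difference = 43.258 − 47.4158 = -4.1578 pp.

-4.2 percentage points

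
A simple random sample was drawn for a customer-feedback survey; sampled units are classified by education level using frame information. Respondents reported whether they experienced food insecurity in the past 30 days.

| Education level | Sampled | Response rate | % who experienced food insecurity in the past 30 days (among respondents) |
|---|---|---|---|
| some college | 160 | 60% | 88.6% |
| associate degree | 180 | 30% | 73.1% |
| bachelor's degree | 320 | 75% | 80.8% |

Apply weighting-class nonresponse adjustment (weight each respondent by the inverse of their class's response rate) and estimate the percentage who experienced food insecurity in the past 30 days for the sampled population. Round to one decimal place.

80.6%

With weight = n_sampled/n_responded per class, the weighted class total is n_sampled:
  some college: 160 × 88.6 = 14,176
  associate degree: 180 × 73.1 = 13158
  bachelor's degree: 320 × 80.8 = 25,856
Adjusted estimate = 53,190 / 660 = 80.5909 → 80.6%.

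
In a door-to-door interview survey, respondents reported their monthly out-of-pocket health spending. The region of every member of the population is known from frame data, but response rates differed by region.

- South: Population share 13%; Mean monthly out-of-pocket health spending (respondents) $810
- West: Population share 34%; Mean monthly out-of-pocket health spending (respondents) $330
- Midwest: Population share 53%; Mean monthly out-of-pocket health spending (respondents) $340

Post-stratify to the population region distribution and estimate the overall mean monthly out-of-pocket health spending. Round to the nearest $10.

Weight each group's respondent value by its population share:
  South: 0.13 × 810 = 105.3
  West: 0.34 × 330 = 112.2
  Midwest: 0.53 × 340 = 180.2
Post-stratified estimate = 397.7 → $400.

$400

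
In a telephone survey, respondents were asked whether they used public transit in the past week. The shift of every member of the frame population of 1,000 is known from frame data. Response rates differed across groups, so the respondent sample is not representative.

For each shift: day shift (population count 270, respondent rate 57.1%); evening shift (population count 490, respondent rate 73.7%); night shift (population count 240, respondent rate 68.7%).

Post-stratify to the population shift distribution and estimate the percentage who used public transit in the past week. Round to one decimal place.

Weight each group's respondent value by its population share:
  day shift: (270/1,000) × 57.1 = 15.417
  evening shift: (490/1,000) × 73.7 = 36.113
  night shift: (240/1,000) × 68.7 = 16.488
Post-stratified estimate = 68.018 → 68.0%.

68.0%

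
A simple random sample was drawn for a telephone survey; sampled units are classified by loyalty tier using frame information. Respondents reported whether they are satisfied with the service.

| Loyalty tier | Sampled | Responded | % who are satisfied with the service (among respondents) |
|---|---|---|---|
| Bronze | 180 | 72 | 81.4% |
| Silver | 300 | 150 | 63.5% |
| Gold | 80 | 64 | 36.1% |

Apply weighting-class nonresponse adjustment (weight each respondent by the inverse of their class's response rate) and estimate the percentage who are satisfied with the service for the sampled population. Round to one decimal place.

65.3%

Class response rates: Bronze 72/180 = 40%, Silver 150/300 = 50%, Gold 64/80 = 80%.
With weight = n_sampled/n_responded per class, the weighted class total is n_sampled:
  Bronze: 180 × 81.4 = 14652
  Silver: 300 × 63.5 = 19,050
  Gold: 80 × 36.1 = 2888
Adjusted estimate = 36,590 / 560 = 65.3393 → 65.3%.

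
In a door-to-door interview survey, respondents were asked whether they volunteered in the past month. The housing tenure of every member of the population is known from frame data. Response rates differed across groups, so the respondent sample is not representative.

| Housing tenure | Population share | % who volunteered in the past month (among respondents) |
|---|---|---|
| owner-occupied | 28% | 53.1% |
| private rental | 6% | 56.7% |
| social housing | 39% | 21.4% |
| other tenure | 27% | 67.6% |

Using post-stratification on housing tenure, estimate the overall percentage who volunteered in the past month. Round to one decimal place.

Each cell contributes population-share × respondent value:
  owner-occupied: 0.28 × 53.1 = 14.868
  private rental: 0.06 × 56.7 = 3.402
  social housing: 0.39 × 21.4 = 8.346
  other tenure: 0.27 × 67.6 = 18.252
Post-stratified estimate = 44.868 → 44.9%.

44.9%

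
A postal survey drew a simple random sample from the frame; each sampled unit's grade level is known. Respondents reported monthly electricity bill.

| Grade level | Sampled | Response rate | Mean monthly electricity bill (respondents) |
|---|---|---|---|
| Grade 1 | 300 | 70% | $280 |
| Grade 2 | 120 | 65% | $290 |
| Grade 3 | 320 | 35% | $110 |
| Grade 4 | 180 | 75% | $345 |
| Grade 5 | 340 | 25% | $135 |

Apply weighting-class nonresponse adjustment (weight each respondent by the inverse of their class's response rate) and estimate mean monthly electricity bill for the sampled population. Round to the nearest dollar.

With weight = n_sampled/n_responded per class, the weighted class total is n_sampled:
  Grade 1: 300 × 280 = 84,000
  Grade 2: 120 × 290 = 34,800
  Grade 3: 320 × 110 = 35,200
  Grade 4: 180 × 345 = 62,100
  Grade 5: 340 × 135 = 45,900
Adjusted estimate = 262,000 / 1,260 = 207.937 → $208.

$208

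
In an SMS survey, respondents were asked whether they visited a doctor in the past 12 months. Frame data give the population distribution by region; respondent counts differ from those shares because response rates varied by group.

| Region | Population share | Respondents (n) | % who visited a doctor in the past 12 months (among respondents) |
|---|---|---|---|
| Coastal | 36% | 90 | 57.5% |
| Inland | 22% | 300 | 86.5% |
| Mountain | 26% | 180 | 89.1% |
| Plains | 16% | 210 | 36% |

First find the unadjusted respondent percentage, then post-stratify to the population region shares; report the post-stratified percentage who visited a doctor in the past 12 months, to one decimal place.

68.7%

Naive respondent-only estimate (weights = respondent counts):
  (90/780)×57.5 + (300/780)×86.5 + (180/780)×89.1 + (210/780)×36 = 70.1577%
Reweighting by population region shares:
  0.36×57.5 + 0.22×86.5 + 0.26×89.1 + 0.16×36 = 68.656%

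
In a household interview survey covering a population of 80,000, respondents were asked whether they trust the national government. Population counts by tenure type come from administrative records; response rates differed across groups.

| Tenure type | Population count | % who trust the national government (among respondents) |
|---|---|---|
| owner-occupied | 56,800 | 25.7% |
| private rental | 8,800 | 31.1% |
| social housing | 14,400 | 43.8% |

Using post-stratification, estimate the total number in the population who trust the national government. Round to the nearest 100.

Apply each group's respondent rate to its population count:
  owner-occupied: 56,800 × 25.7% = 14597.6
  private rental: 8,800 × 31.1% = 2736.8
  social housing: 14,400 × 43.8% = 6307.2
Estimated total = 23641.6 → 23,600.

23,600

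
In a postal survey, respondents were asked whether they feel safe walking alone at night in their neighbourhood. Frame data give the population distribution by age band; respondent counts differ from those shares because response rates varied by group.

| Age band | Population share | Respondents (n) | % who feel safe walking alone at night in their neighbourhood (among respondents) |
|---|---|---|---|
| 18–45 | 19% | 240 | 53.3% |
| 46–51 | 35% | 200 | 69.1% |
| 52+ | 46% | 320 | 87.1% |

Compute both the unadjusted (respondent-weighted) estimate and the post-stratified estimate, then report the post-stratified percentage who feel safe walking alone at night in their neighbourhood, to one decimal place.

74.4%

Without adjustment, the pooled respondent share is:
  (240/760)×53.3 + (200/760)×69.1 + (320/760)×87.1 = 71.6895%
Post-stratified estimate weights by population shares:
  0.19×53.3 + 0.35×69.1 + 0.46×87.1 = 74.378%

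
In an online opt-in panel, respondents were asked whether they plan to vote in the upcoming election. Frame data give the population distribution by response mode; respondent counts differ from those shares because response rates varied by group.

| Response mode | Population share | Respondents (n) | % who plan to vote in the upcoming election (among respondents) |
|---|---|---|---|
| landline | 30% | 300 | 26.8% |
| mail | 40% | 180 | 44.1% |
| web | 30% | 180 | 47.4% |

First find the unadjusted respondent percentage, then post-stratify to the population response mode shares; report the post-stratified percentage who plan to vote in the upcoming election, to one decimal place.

39.9%

Unadjusted (pooled respondent) estimate weights by respondent counts:
  (300/660)×26.8 + (180/660)×44.1 + (180/660)×47.4 = 37.1364%
Post-stratified estimate weights by population shares:
  0.3×26.8 + 0.4×44.1 + 0.3×47.4 = 39.9%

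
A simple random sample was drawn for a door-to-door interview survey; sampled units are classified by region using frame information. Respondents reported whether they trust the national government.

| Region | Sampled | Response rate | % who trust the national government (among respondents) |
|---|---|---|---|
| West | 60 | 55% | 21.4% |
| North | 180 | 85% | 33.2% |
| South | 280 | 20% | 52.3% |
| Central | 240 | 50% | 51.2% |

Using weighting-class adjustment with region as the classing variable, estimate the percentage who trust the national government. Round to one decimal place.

Weighting each respondent by the inverse class response rate inflates each class back to its sampled size, so the class weight is n_sampled:
  West: 60 × 21.4 = 1284
  North: 180 × 33.2 = 5976
  South: 280 × 52.3 = 14,644
  Central: 240 × 51.2 = 12,288
Adjusted estimate = 34,192 / 760 = 44.9895 → 45.0%.

45.0%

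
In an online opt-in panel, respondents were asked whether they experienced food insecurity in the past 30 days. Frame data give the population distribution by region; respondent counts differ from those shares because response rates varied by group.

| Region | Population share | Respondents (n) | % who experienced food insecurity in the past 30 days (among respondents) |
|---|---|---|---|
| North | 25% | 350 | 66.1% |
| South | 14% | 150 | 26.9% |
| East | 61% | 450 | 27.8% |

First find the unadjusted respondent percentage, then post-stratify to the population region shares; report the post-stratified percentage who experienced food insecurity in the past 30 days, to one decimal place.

Naive respondent-only estimate (weights = respondent counts):
  (350/950)×66.1 + (150/950)×26.9 + (450/950)×27.8 = 41.7684%
Post-stratified estimate weights by population shares:
  0.25×66.1 + 0.14×26.9 + 0.61×27.8 = 37.249%

37.2%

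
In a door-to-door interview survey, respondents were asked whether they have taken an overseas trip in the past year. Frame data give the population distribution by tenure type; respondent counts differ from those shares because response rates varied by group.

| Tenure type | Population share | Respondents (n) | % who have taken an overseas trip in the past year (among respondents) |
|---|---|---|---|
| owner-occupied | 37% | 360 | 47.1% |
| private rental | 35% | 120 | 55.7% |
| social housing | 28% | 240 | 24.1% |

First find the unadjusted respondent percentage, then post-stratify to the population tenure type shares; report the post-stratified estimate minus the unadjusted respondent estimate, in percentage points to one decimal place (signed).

+2.8 percentage points

Naive respondent-only estimate (weights = respondent counts):
  (360/720)×47.1 + (120/720)×55.7 + (240/720)×24.1 = 40.8667%
Reweighting by population tenure type shares:
  0.37×47.1 + 0.35×55.7 + 0.28×24.1 = 43.67%
Difference = 43.67 − 40.8667 = 2.8033 pp.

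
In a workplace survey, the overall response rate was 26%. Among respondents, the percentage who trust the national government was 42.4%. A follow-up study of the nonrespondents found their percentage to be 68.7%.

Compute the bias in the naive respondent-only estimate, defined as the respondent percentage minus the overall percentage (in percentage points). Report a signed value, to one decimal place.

-19.5 percentage points

Nonresponse fraction = 1 − 0.26 = 0.74.
Bias = (nonresponse fraction) × (respondent percentage − nonrespondent percentage)
     = 0.74 × (42.4 − 68.7) = 0.74 × -26.3 = -19.462.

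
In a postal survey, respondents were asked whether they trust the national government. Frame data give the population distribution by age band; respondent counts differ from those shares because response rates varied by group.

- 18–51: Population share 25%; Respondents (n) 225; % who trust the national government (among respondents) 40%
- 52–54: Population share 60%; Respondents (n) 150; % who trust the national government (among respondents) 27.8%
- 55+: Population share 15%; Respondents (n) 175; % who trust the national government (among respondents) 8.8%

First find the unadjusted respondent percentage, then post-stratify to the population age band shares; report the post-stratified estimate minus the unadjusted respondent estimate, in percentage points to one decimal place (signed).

Naive respondent-only estimate (weights = respondent counts):
  (225/550)×40 + (150/550)×27.8 + (175/550)×8.8 = 26.7455%
Post-stratifying to population shares instead:
  0.25×40 + 0.6×27.8 + 0.15×8.8 = 28%
Difference = 28 − 26.7455 = 1.2545 pp.

+1.3 percentage points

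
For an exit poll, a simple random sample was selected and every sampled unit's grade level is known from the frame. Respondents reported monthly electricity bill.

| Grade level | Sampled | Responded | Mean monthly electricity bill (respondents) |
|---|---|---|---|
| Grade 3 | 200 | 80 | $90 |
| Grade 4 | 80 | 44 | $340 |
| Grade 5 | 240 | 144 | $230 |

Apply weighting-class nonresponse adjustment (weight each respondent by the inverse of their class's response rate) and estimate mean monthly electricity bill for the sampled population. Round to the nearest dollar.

Class response rates: Grade 3 80/200 = 40%, Grade 4 44/80 = 55%, Grade 5 144/240 = 60%.
With weight = n_sampled/n_responded per class, the weighted class total is n_sampled:
  Grade 3: 200 × 90 = 18,000
  Grade 4: 80 × 340 = 27,200
  Grade 5: 240 × 230 = 55,200
Adjusted estimate = 100,400 / 520 = 193.077 → $193.

$193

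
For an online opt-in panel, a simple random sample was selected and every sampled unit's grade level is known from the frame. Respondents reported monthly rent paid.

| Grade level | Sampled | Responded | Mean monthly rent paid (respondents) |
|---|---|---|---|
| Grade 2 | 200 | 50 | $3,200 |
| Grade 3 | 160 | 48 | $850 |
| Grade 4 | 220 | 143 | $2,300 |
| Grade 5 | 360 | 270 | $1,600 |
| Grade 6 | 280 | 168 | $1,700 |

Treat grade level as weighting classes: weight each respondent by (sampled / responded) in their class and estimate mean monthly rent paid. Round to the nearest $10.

$1,910

Response rates by class: Grade 2 50/200 = 25%, Grade 3 48/160 = 30%, Grade 4 143/220 = 65%, Grade 5 270/360 = 75%, Grade 6 168/280 = 60%.
Inverse-response-rate weighting restores each class to its sampled count, so class totals weight by n_sampled:
  Grade 2: 200 × 3200 = 640,000
  Grade 3: 160 × 850 = 136,000
  Grade 4: 220 × 2300 = 506,000
  Grade 5: 360 × 1600 = 576,000
  Grade 6: 280 × 1700 = 476,000
Adjusted estimate = 2,334,000 / 1,220 = 1913.11 → $1,910.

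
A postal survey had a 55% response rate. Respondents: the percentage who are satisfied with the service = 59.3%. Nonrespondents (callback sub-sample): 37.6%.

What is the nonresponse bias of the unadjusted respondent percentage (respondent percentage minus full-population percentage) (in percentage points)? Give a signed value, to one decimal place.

+9.8 percentage points

Nonresponse fraction = 1 − 0.55 = 0.45.
Bias = (nonresponse fraction) × (respondent percentage − nonrespondent percentage)
     = 0.45 × (59.3 − 37.6) = 0.45 × 21.7 = 9.765.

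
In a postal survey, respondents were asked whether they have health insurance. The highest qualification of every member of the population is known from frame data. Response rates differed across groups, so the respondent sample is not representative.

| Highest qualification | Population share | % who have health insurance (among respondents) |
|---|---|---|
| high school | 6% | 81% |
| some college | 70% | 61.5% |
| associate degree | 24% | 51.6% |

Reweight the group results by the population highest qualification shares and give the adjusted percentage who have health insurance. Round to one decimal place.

60.3%

Reweight to the known highest qualification distribution:
  high school: 0.06 × 81 = 4.86
  some college: 0.7 × 61.5 = 43.05
  associate degree: 0.24 × 51.6 = 12.384
Post-stratified estimate = 60.294 → 60.3%.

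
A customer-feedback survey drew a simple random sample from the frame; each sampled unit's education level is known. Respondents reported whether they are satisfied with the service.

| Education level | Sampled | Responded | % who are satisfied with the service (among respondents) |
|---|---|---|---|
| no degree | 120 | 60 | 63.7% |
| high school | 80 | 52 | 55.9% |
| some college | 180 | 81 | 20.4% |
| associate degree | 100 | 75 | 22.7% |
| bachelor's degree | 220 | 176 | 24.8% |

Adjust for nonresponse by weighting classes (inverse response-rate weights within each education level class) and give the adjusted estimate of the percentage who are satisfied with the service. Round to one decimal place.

33.6%

Class response rates: no degree 60/120 = 50%, high school 52/80 = 65%, some college 81/180 = 45%, associate degree 75/100 = 75%, bachelor's degree 176/220 = 80%.
Each respondent's weight = sampled/responded in their class; summing within a class gives n_sampled, so:
  no degree: 120 × 63.7 = 7644
  high school: 80 × 55.9 = 4472
  some college: 180 × 20.4 = 3672
  associate degree: 100 × 22.7 = 2270
  bachelor's degree: 220 × 24.8 = 5456
Adjusted estimate = 23,514 / 700 = 33.5914 → 33.6%.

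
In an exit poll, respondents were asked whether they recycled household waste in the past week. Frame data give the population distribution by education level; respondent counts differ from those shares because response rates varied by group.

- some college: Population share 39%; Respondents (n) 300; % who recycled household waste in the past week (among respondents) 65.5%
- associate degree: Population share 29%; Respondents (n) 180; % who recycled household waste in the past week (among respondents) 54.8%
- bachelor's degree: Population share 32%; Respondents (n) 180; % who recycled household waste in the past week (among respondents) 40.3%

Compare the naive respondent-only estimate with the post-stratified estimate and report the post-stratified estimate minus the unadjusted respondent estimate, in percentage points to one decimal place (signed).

-1.4 percentage points

Unadjusted (pooled respondent) estimate weights by respondent counts:
  (300/660)×65.5 + (180/660)×54.8 + (180/660)×40.3 = 55.7091%
Reweighting by population education level shares:
  0.39×65.5 + 0.29×54.8 + 0.32×40.3 = 54.333%
Difference = 54.333 − 55.7091 = -1.3761 pp.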